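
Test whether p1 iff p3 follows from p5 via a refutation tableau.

No

Initial set: {p5; not (p1 iff p3)}.
not (p1 iff p3): β-rule — branch into p1, not p3  //  not p1, p3.
  branch 1 (add p1, not p3):
    ○ open, literals {p1=1, p3=0, p5=1}.
  branch 2 (add not p1, p3):
    ○ open, literals {p1=0, p3=1, p5=1}.
0 branches closed, 2 open.
An open branch gives a countermodel: p1=1, p3=0, p5=1 (unmentioned atoms arbitrary); the premises hold there but the conclusion fails.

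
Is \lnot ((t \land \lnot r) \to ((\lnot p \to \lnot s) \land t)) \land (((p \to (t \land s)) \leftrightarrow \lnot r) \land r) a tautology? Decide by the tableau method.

Assume the negation and expand:
Initial set: {\lnot (\lnot ((t \land \lnot r) \to ((\lnot p \to \lnot s) \land t)) \land (((p \to (t \land s)) \leftrightarrow \lnot r) \land r))}.
\lnot (\lnot ((t \land \lnot r) \to ((\lnot p \to \lnot s) \land t)) \land (((p \to (t \land s)) \leftrightarrow \lnot r) \land r)): β-rule — branch into \lnot \lnot ((t \land \lnot r) \to ((\lnot p \to \lnot s) \land t))  //  \lnot (((p \to (t \land s)) \leftrightarrow \lnot r) \land r).
  branch 1 (add \lnot \lnot ((t \land \lnot r) \to ((\lnot p \to \lnot s) \land t))):
    \lnot \lnot ((t \land \lnot r) \to ((\lnot p \to \lnot s) \land t)): β-rule — branch into \lnot (t \land \lnot r)  //  ((\lnot p \to \lnot s) \land t).
      branch 1.1 (add \lnot (t \land \lnot r)):
        \lnot (t \land \lnot r): β-rule — branch into \lnot t  //  \lnot \lnot r.
          branch 1.1.1 (add \lnot t):
            ○ open, literals {t=F}.
          branch 1.1.2 (add \lnot \lnot r):
            ○ open, literals {r=T}.
      branch 1.2 (add ((\lnot p \to \lnot s) \land t)):
        ((\lnot p \to \lnot s) \land t): α-rule — add (\lnot p \to \lnot s), t.
        (\lnot p \to \lnot s): β-rule — branch into \lnot \lnot p  //  \lnot s.
          branch 1.2.1 (add \lnot \lnot p):
            ○ open, literals {p=T, t=T}.
          branch 1.2.2 (add \lnot s):
            ○ open, literals {s=F, t=T}.
  branch 2 (add \lnot (((p \to (t \land s)) \leftrightarrow \lnot r) \land r)):
    \lnot (((p \to (t \land s)) \leftrightarrow \lnot r) \land r): β-rule — branch into \lnot ((p \to (t \land s)) \leftrightarrow \lnot r)  //  \lnot r.
      branch 2.1 (add \lnot ((p \to (t \land s)) \leftrightarrow \lnot r)):
        \lnot ((p \to (t \land s)) \leftrightarrow \lnot r): β-rule — branch into (p \to (t \land s)), \lnot \lnot r  //  \lnot (p \to (t \land s)), \lnot r.
          branch 2.1.1 (add (p \to (t \land s)), \lnot \lnot r):
            (p \to (t \land s)): β-rule — branch into \lnot p  //  (t \land s).
              branch 2.1.1.1 (add \lnot p):
                ○ open, literals {p=F, r=T}.
              branch 2.1.1.2 (add (t \land s)):
                (t \land s): α-rule — add t, s.
                ○ open, literals {r=T, s=T, t=T}.
          branch 2.1.2 (add \lnot (p \to (t \land s)), \lnot r):
            \lnot (p \to (t \land s)): α-rule — add p, \lnot (t \land s).
            \lnot (t \land s): β-rule — branch into \lnot t  //  \lnot s.
              branch 2.1.2.1 (add \lnot t):
                ○ open, literals {p=T, r=F, t=F}.
              branch 2.1.2.2 (add \lnot s):
                ○ open, literals {p=T, r=F, s=F}.
      branch 2.2 (add \lnot r):
        ○ open, literals {r=F}.
0 branches closed, 9 open.
An open branch gives a countermodel: t=F (unmentioned atoms arbitrary); under it the original formula is false.

Not valid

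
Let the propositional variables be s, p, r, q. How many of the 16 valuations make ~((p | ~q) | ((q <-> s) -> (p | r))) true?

Initial set: {~((p | ~q) | ((q <-> s) -> (p | r)))}.
~((p | ~q) | ((q <-> s) -> (p | r))): α-rule — add ~(p | ~q), ~((q <-> s) -> (p | r)).
~(p | ~q): α-rule — add ~p, ~~q.
~((q <-> s) -> (p | r)): α-rule — add (q <-> s), ~(p | r).
~(p | r): α-rule — add ~p, ~r.
(q <-> s): β-rule — branch into q, s  //  ~q, ~s.
  branch 1 (add q, s):
    ○ open, literals {p=0, q=1, r=0, s=1}.
  branch 2 (add ~q, ~s):
    × closes — contains both q and ~q.
1 branch closed, 1 open.
Each open branch fixes some atoms; the unmentioned ones are free. Counting distinct full assignments: branch {p=0, q=1, r=0, s=1} (none free) contributes 1 new. Total: 1.

1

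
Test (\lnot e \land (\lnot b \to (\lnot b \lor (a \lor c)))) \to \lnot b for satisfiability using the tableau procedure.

Initial set: {T ((\lnot e \land (\lnot b \to (\lnot b \lor (a \lor c)))) \to \lnot b)}.
T ((\lnot e \land (\lnot b \to (\lnot b \lor (a \lor c)))) \to \lnot b): β-rule — branch into F (\lnot e \land (\lnot b \to (\lnot b \lor (a \lor c))))  //  T \lnot b.
  branch 1 (add F (\lnot e \land (\lnot b \to (\lnot b \lor (a \lor c))))):
    F (\lnot e \land (\lnot b \to (\lnot b \lor (a \lor c)))): β-rule — branch into F \lnot e  //  F (\lnot b \to (\lnot b \lor (a \lor c))).
      branch 1.1 (add F \lnot e):
        ○ open, literals {e=1}.
      branch 1.2 (add F (\lnot b \to (\lnot b \lor (a \lor c)))):
        F (\lnot b \to (\lnot b \lor (a \lor c))): α-rule — add T \lnot b, F (\lnot b \lor (a \lor c)).
        F (\lnot b \lor (a \lor c)): α-rule — add F \lnot b, F (a \lor c).
        × closes — contains both b and \lnot b.
  branch 2 (add T \lnot b):
    ○ open, literals {b=0}.
1 branch closed, 2 open.
An open branch gives a satisfying assignment: e=1.

Satisfiable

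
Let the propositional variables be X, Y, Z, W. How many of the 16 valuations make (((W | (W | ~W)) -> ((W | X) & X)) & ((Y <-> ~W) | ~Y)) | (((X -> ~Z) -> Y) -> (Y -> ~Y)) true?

Initial set: {T ((((W | (W | ~W)) -> ((W | X) & X)) & ((Y <-> ~W) | ~Y)) | (((X -> ~Z) -> Y) -> (Y -> ~Y)))}.
T ((((W | (W | ~W)) -> ((W | X) & X)) & ((Y <-> ~W) | ~Y)) | (((X -> ~Z) -> Y) -> (Y -> ~Y))): β-rule — branch into T (((W | (W | ~W)) -> ((W | X) & X)) & ((Y <-> ~W) | ~Y))  //  T (((X -> ~Z) -> Y) -> (Y -> ~Y)).
  branch 1 (add T (((W | (W | ~W)) -> ((W | X) & X)) & ((Y <-> ~W) | ~Y))):
    T (((W | (W | ~W)) -> ((W | X) & X)) & ((Y <-> ~W) | ~Y)): α-rule — add T ((W | (W | ~W)) -> ((W | X) & X)), T ((Y <-> ~W) | ~Y).
    T ((W | (W | ~W)) -> ((W | X) & X)): β-rule — branch into F (W | (W | ~W))  //  T ((W | X) & X).
      branch 1.1 (add F (W | (W | ~W))):
        F (W | (W | ~W)): α-rule — add F W, F (W | ~W).
        F (W | ~W): α-rule — add F W, F ~W.
        × closes — contains both W and ~W.
      branch 1.2 (add T ((W | X) & X)):
        T ((W | X) & X): α-rule — add T (W | X), T X.
        T ((Y <-> ~W) | ~Y): β-rule — branch into T (Y <-> ~W)  //  T ~Y.
          branch 1.2.1 (add T (Y <-> ~W)):
            T (W | X): β-rule — branch into T W  //  T X.
              branch 1.2.1.1 (add T W):
                T (Y <-> ~W): β-rule — branch into T Y, T ~W  //  F Y, F ~W.
                  branch 1.2.1.1.1 (add T Y, T ~W):
                    × closes — contains both W and ~W.
                  branch 1.2.1.1.2 (add F Y, F ~W):
                    ○ open, literals {W=1, X=1, Y=0}.
              branch 1.2.1.2 (add T X):
                T (Y <-> ~W): β-rule — branch into T Y, T ~W  //  F Y, F ~W.
                  branch 1.2.1.2.1 (add T Y, T ~W):
                    ○ open, literals {W=0, X=1, Y=1}.
                  branch 1.2.1.2.2 (add F Y, F ~W):
                    ○ open, literals {W=1, X=1, Y=0}.
          branch 1.2.2 (add T ~Y):
            T (W | X): β-rule — branch into T W  //  T X.
              branch 1.2.2.1 (add T W):
                ○ open, literals {W=1, X=1, Y=0}.
              branch 1.2.2.2 (add T X):
                ○ open, literals {X=1, Y=0}.
  branch 2 (add T (((X -> ~Z) -> Y) -> (Y -> ~Y))):
    T (((X -> ~Z) -> Y) -> (Y -> ~Y)): β-rule — branch into F ((X -> ~Z) -> Y)  //  T (Y -> ~Y).
      branch 2.1 (add F ((X -> ~Z) -> Y)):
        F ((X -> ~Z) -> Y): α-rule — add T (X -> ~Z), F Y.
        T (X -> ~Z): β-rule — branch into F X  //  T ~Z.
          branch 2.1.1 (add F X):
            ○ open, literals {X=0, Y=0}.
          branch 2.1.2 (add T ~Z):
            ○ open, literals {Y=0, Z=0}.
      branch 2.2 (add T (Y -> ~Y)):
        T (Y -> ~Y): β-rule — branch into F Y  //  T ~Y.
          branch 2.2.1 (add F Y):
            ○ open, literals {Y=0}.
          branch 2.2.2 (add T ~Y):
            ○ open, literals {Y=0}.
2 branches closed, 9 open.
Each open branch fixes some atoms; the unmentioned ones are free. Counting distinct full assignments: branch {W=1, X=1, Y=0} (Z) contributes 2 new; branch {W=0, X=1, Y=1} (Z) contributes 2 new; branch {W=1, X=1, Y=0} (Z) contributes 0 new; branch {W=1, X=1, Y=0} (Z) contributes 0 new; branch {X=1, Y=0} (Z, W) contributes 2 new; branch {X=0, Y=0} (Z, W) contributes 4 new; branch {Y=0, Z=0} (X, W) contributes 0 new; branch {Y=0} (X, Z, W) contributes 0 new; branch {Y=0} (X, Z, W) contributes 0 new. Total: 10.

10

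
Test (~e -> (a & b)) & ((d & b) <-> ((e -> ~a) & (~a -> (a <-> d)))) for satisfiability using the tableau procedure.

Satisfiable

Initial set: {((~e -> (a & b)) & ((d & b) <-> ((e -> ~a) & (~a -> (a <-> d)))))}.
((~e -> (a & b)) & ((d & b) <-> ((e -> ~a) & (~a -> (a <-> d))))): α-rule — add (~e -> (a & b)), ((d & b) <-> ((e -> ~a) & (~a -> (a <-> d)))).
(~e -> (a & b)): β-rule — branch into ~~e  //  (a & b).
  branch 1 (add ~~e):
    ((d & b) <-> ((e -> ~a) & (~a -> (a <-> d)))): β-rule — branch into (d & b), ((e -> ~a) & (~a -> (a <-> d)))  //  ~(d & b), ~((e -> ~a) & (~a -> (a <-> d))).
      branch 1.1 (add (d & b), ((e -> ~a) & (~a -> (a <-> d)))):
        (d & b): α-rule — add d, b.
        ((e -> ~a) & (~a -> (a <-> d))): α-rule — add (e -> ~a), (~a -> (a <-> d)).
        (e -> ~a): β-rule — branch into ~e  //  ~a.
          branch 1.1.1 (add ~e):
            × closes — contains both e and ~e.
          branch 1.1.2 (add ~a):
            (~a -> (a <-> d)): β-rule — branch into ~~a  //  (a <-> d).
              branch 1.1.2.1 (add ~~a):
                × closes — contains both a and ~a.
              branch 1.1.2.2 (add (a <-> d)):
                (a <-> d): β-rule — branch into a, d  //  ~a, ~d.
                  branch 1.1.2.2.1 (add a, d):
                    × closes — contains both a and ~a.
                  branch 1.1.2.2.2 (add ~a, ~d):
                    × closes — contains both d and ~d.
      branch 1.2 (add ~(d & b), ~((e -> ~a) & (~a -> (a <-> d)))):
        ~(d & b): β-rule — branch into ~d  //  ~b.
          branch 1.2.1 (add ~d):
            ~((e -> ~a) & (~a -> (a <-> d))): β-rule — branch into ~(e -> ~a)  //  ~(~a -> (a <-> d)).
              branch 1.2.1.1 (add ~(e -> ~a)):
                ~(e -> ~a): α-rule — add e, ~~a.
                ○ open, literals {a=T, d=F, e=T}.
              branch 1.2.1.2 (add ~(~a -> (a <-> d))):
                ~(~a -> (a <-> d)): α-rule — add ~a, ~(a <-> d).
                ~(a <-> d): β-rule — branch into a, ~d  //  ~a, d.
                  branch 1.2.1.2.1 (add a, ~d):
                    × closes — contains both a and ~a.
                  branch 1.2.1.2.2 (add ~a, d):
                    × closes — contains both d and ~d.
          branch 1.2.2 (add ~b):
            ~((e -> ~a) & (~a -> (a <-> d))): β-rule — branch into ~(e -> ~a)  //  ~(~a -> (a <-> d)).
              branch 1.2.2.1 (add ~(e -> ~a)):
                ~(e -> ~a): α-rule — add e, ~~a.
                ○ open, literals {a=T, b=F, e=T}.
              branch 1.2.2.2 (add ~(~a -> (a <-> d))):
                ~(~a -> (a <-> d)): α-rule — add ~a, ~(a <-> d).
                ~(a <-> d): β-rule — branch into a, ~d  //  ~a, d.
                  branch 1.2.2.2.1 (add a, ~d):
                    × closes — contains both a and ~a.
                  branch 1.2.2.2.2 (add ~a, d):
                    ○ open, literals {a=F, b=F, d=T, e=T}.
  branch 2 (add (a & b)):
    (a & b): α-rule — add a, b.
    ((d & b) <-> ((e -> ~a) & (~a -> (a <-> d)))): β-rule — branch into (d & b), ((e -> ~a) & (~a -> (a <-> d)))  //  ~(d & b), ~((e -> ~a) & (~a -> (a <-> d))).
      branch 2.1 (add (d & b), ((e -> ~a) & (~a -> (a <-> d)))):
        (d & b): α-rule — add d, b.
        ((e -> ~a) & (~a -> (a <-> d))): α-rule — add (e -> ~a), (~a -> (a <-> d)).
        (e -> ~a): β-rule — branch into ~e  //  ~a.
          branch 2.1.1 (add ~e):
            (~a -> (a <-> d)): β-rule — branch into ~~a  //  (a <-> d).
              branch 2.1.1.1 (add ~~a):
                ○ open, literals {a=T, b=T, d=T, e=F}.
              branch 2.1.1.2 (add (a <-> d)):
                (a <-> d): β-rule — branch into a, d  //  ~a, ~d.
                  branch 2.1.1.2.1 (add a, d):
                    ○ open, literals {a=T, b=T, d=T, e=F}.
                  branch 2.1.1.2.2 (add ~a, ~d):
                    × closes — contains both a and ~a.
          branch 2.1.2 (add ~a):
            × closes — contains both a and ~a.
      branch 2.2 (add ~(d & b), ~((e -> ~a) & (~a -> (a <-> d)))):
        ~(d & b): β-rule — branch into ~d  //  ~b.
          branch 2.2.1 (add ~d):
            ~((e -> ~a) & (~a -> (a <-> d))): β-rule — branch into ~(e -> ~a)  //  ~(~a -> (a <-> d)).
              branch 2.2.1.1 (add ~(e -> ~a)):
                ~(e -> ~a): α-rule — add e, ~~a.
                ○ open, literals {a=T, b=T, d=F, e=T}.
              branch 2.2.1.2 (add ~(~a -> (a <-> d))):
                ~(~a -> (a <-> d)): α-rule — add ~a, ~(a <-> d).
                × closes — contains both a and ~a.
          branch 2.2.2 (add ~b):
            × closes — contains both b and ~b.
11 branches closed, 6 open.
An open branch gives a satisfying assignment: a=T, d=F, e=T.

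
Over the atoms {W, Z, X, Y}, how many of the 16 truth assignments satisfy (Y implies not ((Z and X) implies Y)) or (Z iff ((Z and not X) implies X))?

Initial set: {((Y implies not ((Z and X) implies Y)) or (Z iff ((Z and not X) implies X)))}.
((Y implies not ((Z and X) implies Y)) or (Z iff ((Z and not X) implies X))): β-rule — branch into (Y implies not ((Z and X) implies Y))  //  (Z iff ((Z and not X) implies X)).
  branch 1 (add (Y implies not ((Z and X) implies Y))):
    (Y implies not ((Z and X) implies Y)): β-rule — branch into not Y  //  not ((Z and X) implies Y).
      branch 1.1 (add not Y):
        ○ open, literals {Y=F}.
      branch 1.2 (add not ((Z and X) implies Y)):
        not ((Z and X) implies Y): α-rule — add (Z and X), not Y.
        (Z and X): α-rule — add Z, X.
        ○ open, literals {X=T, Y=F, Z=T}.
  branch 2 (add (Z iff ((Z and not X) implies X))):
    (Z iff ((Z and not X) implies X)): β-rule — branch into Z, ((Z and not X) implies X)  //  not Z, not ((Z and not X) implies X).
      branch 2.1 (add Z, ((Z and not X) implies X)):
        ((Z and not X) implies X): β-rule — branch into not (Z and not X)  //  X.
          branch 2.1.1 (add not (Z and not X)):
            not (Z and not X): β-rule — branch into not Z  //  not not X.
              branch 2.1.1.1 (add not Z):
                × closes — contains both Z and not Z.
              branch 2.1.1.2 (add not not X):
                ○ open, literals {X=T, Z=T}.
          branch 2.1.2 (add X):
            ○ open, literals {X=T, Z=T}.
      branch 2.2 (add not Z, not ((Z and not X) implies X)):
        not ((Z and not X) implies X): α-rule — add (Z and not X), not X.
        (Z and not X): α-rule — add Z, not X.
        × closes — contains both Z and not Z.
2 branches closed, 4 open.
Each open branch fixes some atoms; the unmentioned ones are free. Counting distinct full assignments: branch {Y=F} (W, Z, X) contributes 8 new; branch {X=T, Y=F, Z=T} (W) contributes 0 new; branch {X=T, Z=T} (W, Y) contributes 2 new; branch {X=T, Z=T} (W, Y) contributes 0 new. Total: 10.

10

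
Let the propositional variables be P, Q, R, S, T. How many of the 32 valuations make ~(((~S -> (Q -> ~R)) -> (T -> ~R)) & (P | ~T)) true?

11

Initial set: {T ~(((~S -> (Q -> ~R)) -> (T -> ~R)) & (P | ~T))}.
T ~(((~S -> (Q -> ~R)) -> (T -> ~R)) & (P | ~T)): β-rule — branch into F ((~S -> (Q -> ~R)) -> (T -> ~R))  //  F (P | ~T).
  branch 1 (add F ((~S -> (Q -> ~R)) -> (T -> ~R))):
    F ((~S -> (Q -> ~R)) -> (T -> ~R)): α-rule — add T (~S -> (Q -> ~R)), F (T -> ~R).
    F (T -> ~R): α-rule — add T T, F ~R.
    T (~S -> (Q -> ~R)): β-rule — branch into F ~S  //  T (Q -> ~R).
      branch 1.1 (add F ~S):
        ○ open, literals {R=true, S=true, T=true}.
      branch 1.2 (add T (Q -> ~R)):
        T (Q -> ~R): β-rule — branch into F Q  //  T ~R.
          branch 1.2.1 (add F Q):
            ○ open, literals {Q=false, R=true, T=true}.
          branch 1.2.2 (add T ~R):
            × closes — contains both R and ~R.
  branch 2 (add F (P | ~T)):
    F (P | ~T): α-rule — add F P, F ~T.
    ○ open, literals {P=false, T=true}.
1 branch closed, 3 open.
Each open branch fixes some atoms; the unmentioned ones are free. Counting distinct full assignments: branch {R=true, S=true, T=true} (P, Q) contributes 4 new; branch {Q=false, R=true, T=true} (P, S) contributes 2 new; branch {P=false, T=true} (Q, R, S) contributes 5 new. Total: 11.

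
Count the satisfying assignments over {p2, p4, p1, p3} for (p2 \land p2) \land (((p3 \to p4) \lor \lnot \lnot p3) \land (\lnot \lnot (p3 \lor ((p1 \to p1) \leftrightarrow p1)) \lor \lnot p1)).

Initial set: {((p2 \land p2) \land (((p3 \to p4) \lor \lnot \lnot p3) \land (\lnot \lnot (p3 \lor ((p1 \to p1) \leftrightarrow p1)) \lor \lnot p1)))}.
((p2 \land p2) \land (((p3 \to p4) \lor \lnot \lnot p3) \land (\lnot \lnot (p3 \lor ((p1 \to p1) \leftrightarrow p1)) \lor \lnot p1))): α-rule — add (p2 \land p2), (((p3 \to p4) \lor \lnot \lnot p3) \land (\lnot \lnot (p3 \lor ((p1 \to p1) \leftrightarrow p1)) \lor \lnot p1)).
(p2 \land p2): α-rule — add p2, p2.
(((p3 \to p4) \lor \lnot \lnot p3) \land (\lnot \lnot (p3 \lor ((p1 \to p1) \leftrightarrow p1)) \lor \lnot p1)): α-rule — add ((p3 \to p4) \lor \lnot \lnot p3), (\lnot \lnot (p3 \lor ((p1 \to p1) \leftrightarrow p1)) \lor \lnot p1).
((p3 \to p4) \lor \lnot \lnot p3): β-rule — branch into (p3 \to p4)  //  \lnot \lnot p3.
  branch 1 (add (p3 \to p4)):
    (\lnot \lnot (p3 \lor ((p1 \to p1) \leftrightarrow p1)) \lor \lnot p1): β-rule — branch into \lnot \lnot (p3 \lor ((p1 \to p1) \leftrightarrow p1))  //  \lnot p1.
      branch 1.1 (add \lnot \lnot (p3 \lor ((p1 \to p1) \leftrightarrow p1))):
        \lnot \lnot (p3 \lor ((p1 \to p1) \leftrightarrow p1)): drop double negation, giving (p3 \lor ((p1 \to p1) \leftrightarrow p1)).
        (p3 \to p4): β-rule — branch into \lnot p3  //  p4.
          branch 1.1.1 (add \lnot p3):
            (p3 \lor ((p1 \to p1) \leftrightarrow p1)): β-rule — branch into p3  //  ((p1 \to p1) \leftrightarrow p1).
              branch 1.1.1.1 (add p3):
                × closes — contains both p3 and \lnot p3.
              branch 1.1.1.2 (add ((p1 \to p1) \leftrightarrow p1)):
                ((p1 \to p1) \leftrightarrow p1): β-rule — branch into (p1 \to p1), p1  //  \lnot (p1 \to p1), \lnot p1.
                  branch 1.1.1.2.1 (add (p1 \to p1), p1):
                    (p1 \to p1): β-rule — branch into \lnot p1  //  p1.
                      branch 1.1.1.2.1.1 (add \lnot p1):
                        × closes — contains both p1 and \lnot p1.
                      branch 1.1.1.2.1.2 (add p1):
                        ○ open, literals {p1=1, p2=1, p3=0}.
                  branch 1.1.1.2.2 (add \lnot (p1 \to p1), \lnot p1):
                    \lnot (p1 \to p1): α-rule — add p1, \lnot p1.
                    × closes — contains both p1 and \lnot p1.
          branch 1.1.2 (add p4):
            (p3 \lor ((p1 \to p1) \leftrightarrow p1)): β-rule — branch into p3  //  ((p1 \to p1) \leftrightarrow p1).
              branch 1.1.2.1 (add p3):
                ○ open, literals {p2=1, p3=1, p4=1}.
              branch 1.1.2.2 (add ((p1 \to p1) \leftrightarrow p1)):
                ((p1 \to p1) \leftrightarrow p1): β-rule — branch into (p1 \to p1), p1  //  \lnot (p1 \to p1), \lnot p1.
                  branch 1.1.2.2.1 (add (p1 \to p1), p1):
                    (p1 \to p1): β-rule — branch into \lnot p1  //  p1.
                      branch 1.1.2.2.1.1 (add \lnot p1):
                        × closes — contains both p1 and \lnot p1.
                      branch 1.1.2.2.1.2 (add p1):
                        ○ open, literals {p1=1, p2=1, p4=1}.
                  branch 1.1.2.2.2 (add \lnot (p1 \to p1), \lnot p1):
                    \lnot (p1 \to p1): α-rule — add p1, \lnot p1.
                    × closes — contains both p1 and \lnot p1.
      branch 1.2 (add \lnot p1):
        (p3 \to p4): β-rule — branch into \lnot p3  //  p4.
          branch 1.2.1 (add \lnot p3):
            ○ open, literals {p1=0, p2=1, p3=0}.
          branch 1.2.2 (add p4):
            ○ open, literals {p1=0, p2=1, p4=1}.
  branch 2 (add \lnot \lnot p3):
    \lnot \lnot p3: drop double negation, giving p3.
    (\lnot \lnot (p3 \lor ((p1 \to p1) \leftrightarrow p1)) \lor \lnot p1): β-rule — branch into \lnot \lnot (p3 \lor ((p1 \to p1) \leftrightarrow p1))  //  \lnot p1.
      branch 2.1 (add \lnot \lnot (p3 \lor ((p1 \to p1) \leftrightarrow p1))):
        \lnot \lnot (p3 \lor ((p1 \to p1) \leftrightarrow p1)): drop double negation, giving (p3 \lor ((p1 \to p1) \leftrightarrow p1)).
        (p3 \lor ((p1 \to p1) \leftrightarrow p1)): β-rule — branch into p3  //  ((p1 \to p1) \leftrightarrow p1).
          branch 2.1.1 (add p3):
            ○ open, literals {p2=1, p3=1}.
          branch 2.1.2 (add ((p1 \to p1) \leftrightarrow p1)):
            ((p1 \to p1) \leftrightarrow p1): β-rule — branch into (p1 \to p1), p1  //  \lnot (p1 \to p1), \lnot p1.
              branch 2.1.2.1 (add (p1 \to p1), p1):
                (p1 \to p1): β-rule — branch into \lnot p1  //  p1.
                  branch 2.1.2.1.1 (add \lnot p1):
                    × closes — contains both p1 and \lnot p1.
                  branch 2.1.2.1.2 (add p1):
                    ○ open, literals {p1=1, p2=1, p3=1}.
              branch 2.1.2.2 (add \lnot (p1 \to p1), \lnot p1):
                \lnot (p1 \to p1): α-rule — add p1, \lnot p1.
                × closes — contains both p1 and \lnot p1.
      branch 2.2 (add \lnot p1):
        ○ open, literals {p1=0, p2=1, p3=1}.
7 branches closed, 8 open.
Each open branch fixes some atoms; the unmentioned ones are free. Counting distinct full assignments: branch {p1=1, p2=1, p3=0} (p4) contributes 2 new; branch {p2=1, p3=1, p4=1} (p1) contributes 2 new; branch {p1=1, p2=1, p4=1} (p3) contributes 0 new; branch {p1=0, p2=1, p3=0} (p4) contributes 2 new; branch {p1=0, p2=1, p4=1} (p3) contributes 0 new; branch {p2=1, p3=1} (p4, p1) contributes 2 new; branch {p1=1, p2=1, p3=1} (p4) contributes 0 new; branch {p1=0, p2=1, p3=1} (p4) contributes 0 new. Total: 8.

8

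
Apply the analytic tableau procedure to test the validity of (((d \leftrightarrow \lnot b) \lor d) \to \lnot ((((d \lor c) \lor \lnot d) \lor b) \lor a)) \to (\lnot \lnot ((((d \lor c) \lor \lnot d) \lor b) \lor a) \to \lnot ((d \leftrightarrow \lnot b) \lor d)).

Assume the negation and expand:
Initial set: {\lnot ((((d \leftrightarrow \lnot b) \lor d) \to \lnot ((((d \lor c) \lor \lnot d) \lor b) \lor a)) \to (\lnot \lnot ((((d \lor c) \lor \lnot d) \lor b) \lor a) \to \lnot ((d \leftrightarrow \lnot b) \lor d)))}.
\lnot ((((d \leftrightarrow \lnot b) \lor d) \to \lnot ((((d \lor c) \lor \lnot d) \lor b) \lor a)) \to (\lnot \lnot ((((d \lor c) \lor \lnot d) \lor b) \lor a) \to \lnot ((d \leftrightarrow \lnot b) \lor d))): α-rule — add (((d \leftrightarrow \lnot b) \lor d) \to \lnot ((((d \lor c) \lor \lnot d) \lor b) \lor a)), \lnot (\lnot \lnot ((((d \lor c) \lor \lnot d) \lor b) \lor a) \to \lnot ((d \leftrightarrow \lnot b) \lor d)).
\lnot (\lnot \lnot ((((d \lor c) \lor \lnot d) \lor b) \lor a) \to \lnot ((d \leftrightarrow \lnot b) \lor d)): α-rule — add \lnot \lnot ((((d \lor c) \lor \lnot d) \lor b) \lor a), \lnot \lnot ((d \leftrightarrow \lnot b) \lor d).
\lnot \lnot ((((d \lor c) \lor \lnot d) \lor b) \lor a): drop double negation, giving ((((d \lor c) \lor \lnot d) \lor b) \lor a).
(((d \leftrightarrow \lnot b) \lor d) \to \lnot ((((d \lor c) \lor \lnot d) \lor b) \lor a)): β-rule — branch into \lnot ((d \leftrightarrow \lnot b) \lor d)  //  \lnot ((((d \lor c) \lor \lnot d) \lor b) \lor a).
  branch 1 (add \lnot ((d \leftrightarrow \lnot b) \lor d)):
    \lnot ((d \leftrightarrow \lnot b) \lor d): α-rule — add \lnot (d \leftrightarrow \lnot b), \lnot d.
    \lnot \lnot ((d \leftrightarrow \lnot b) \lor d): β-rule — branch into (d \leftrightarrow \lnot b)  //  d.
      branch 1.1 (add (d \leftrightarrow \lnot b)):
        ((((d \lor c) \lor \lnot d) \lor b) \lor a): β-rule — branch into (((d \lor c) \lor \lnot d) \lor b)  //  a.
          branch 1.1.1 (add (((d \lor c) \lor \lnot d) \lor b)):
            \lnot (d \leftrightarrow \lnot b): β-rule — branch into d, \lnot \lnot b  //  \lnot d, \lnot b.
              branch 1.1.1.1 (add d, \lnot \lnot b):
                × closes — contains both d and \lnot d.
              branch 1.1.1.2 (add \lnot d, \lnot b):
                (d \leftrightarrow \lnot b): β-rule — branch into d, \lnot b  //  \lnot d, \lnot \lnot b.
                  branch 1.1.1.2.1 (add d, \lnot b):
                    × closes — contains both d and \lnot d.
                  branch 1.1.1.2.2 (add \lnot d, \lnot \lnot b):
                    × closes — contains both b and \lnot b.
          branch 1.1.2 (add a):
            \lnot (d \leftrightarrow \lnot b): β-rule — branch into d, \lnot \lnot b  //  \lnot d, \lnot b.
              branch 1.1.2.1 (add d, \lnot \lnot b):
                × closes — contains both d and \lnot d.
              branch 1.1.2.2 (add \lnot d, \lnot b):
                (d \leftrightarrow \lnot b): β-rule — branch into d, \lnot b  //  \lnot d, \lnot \lnot b.
                  branch 1.1.2.2.1 (add d, \lnot b):
                    × closes — contains both d and \lnot d.
                  branch 1.1.2.2.2 (add \lnot d, \lnot \lnot b):
                    × closes — contains both b and \lnot b.
      branch 1.2 (add d):
        × closes — contains both d and \lnot d.
  branch 2 (add \lnot ((((d \lor c) \lor \lnot d) \lor b) \lor a)):
    \lnot ((((d \lor c) \lor \lnot d) \lor b) \lor a): α-rule — add \lnot (((d \lor c) \lor \lnot d) \lor b), \lnot a.
    \lnot (((d \lor c) \lor \lnot d) \lor b): α-rule — add \lnot ((d \lor c) \lor \lnot d), \lnot b.
    \lnot ((d \lor c) \lor \lnot d): α-rule — add \lnot (d \lor c), \lnot \lnot d.
    \lnot (d \lor c): α-rule — add \lnot d, \lnot c.
    × closes — contains both d and \lnot d.
All 8 branches close.
Every branch closed, so the negation is unsatisfiable and the formula is valid.

Valid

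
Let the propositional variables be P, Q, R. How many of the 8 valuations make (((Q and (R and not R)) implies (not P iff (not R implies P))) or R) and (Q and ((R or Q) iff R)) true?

Initial set: {((((Q and (R and not R)) implies (not P iff (not R implies P))) or R) and (Q and ((R or Q) iff R)))}.
((((Q and (R and not R)) implies (not P iff (not R implies P))) or R) and (Q and ((R or Q) iff R))): α-rule — add (((Q and (R and not R)) implies (not P iff (not R implies P))) or R), (Q and ((R or Q) iff R)).
(Q and ((R or Q) iff R)): α-rule — add Q, ((R or Q) iff R).
(((Q and (R and not R)) implies (not P iff (not R implies P))) or R): β-rule — branch into ((Q and (R and not R)) implies (not P iff (not R implies P)))  //  R.
  branch 1 (add ((Q and (R and not R)) implies (not P iff (not R implies P)))):
    ((R or Q) iff R): β-rule — branch into (R or Q), R  //  not (R or Q), not R.
      branch 1.1 (add (R or Q), R):
        ((Q and (R and not R)) implies (not P iff (not R implies P))): β-rule — branch into not (Q and (R and not R))  //  (not P iff (not R implies P)).
          branch 1.1.1 (add not (Q and (R and not R))):
            (R or Q): β-rule — branch into R  //  Q.
              branch 1.1.1.1 (add R):
                not (Q and (R and not R)): β-rule — branch into not Q  //  not (R and not R).
                  branch 1.1.1.1.1 (add not Q):
                    × closes — contains both Q and not Q.
                  branch 1.1.1.1.2 (add not (R and not R)):
                    not (R and not R): β-rule — branch into not R  //  not not R.
                      branch 1.1.1.1.2.1 (add not R):
                        × closes — contains both R and not R.
                      branch 1.1.1.1.2.2 (add not not R):
                        ○ open, literals {Q=1, R=1}.
              branch 1.1.1.2 (add Q):
                not (Q and (R and not R)): β-rule — branch into not Q  //  not (R and not R).
                  branch 1.1.1.2.1 (add not Q):
                    × closes — contains both Q and not Q.
                  branch 1.1.1.2.2 (add not (R and not R)):
                    not (R and not R): β-rule — branch into not R  //  not not R.
                      branch 1.1.1.2.2.1 (add not R):
                        × closes — contains both R and not R.
                      branch 1.1.1.2.2.2 (add not not R):
                        ○ open, literals {Q=1, R=1}.
          branch 1.1.2 (add (not P iff (not R implies P))):
            (R or Q): β-rule — branch into R  //  Q.
              branch 1.1.2.1 (add R):
                (not P iff (not R implies P)): β-rule — branch into not P, (not R implies P)  //  not not P, not (not R implies P).
                  branch 1.1.2.1.1 (add not P, (not R implies P)):
                    (not R implies P): β-rule — branch into not not R  //  P.
                      branch 1.1.2.1.1.1 (add not not R):
                        ○ open, literals {P=0, Q=1, R=1}.
                      branch 1.1.2.1.1.2 (add P):
                        × closes — contains both P and not P.
                  branch 1.1.2.1.2 (add not not P, not (not R implies P)):
                    not (not R implies P): α-rule — add not R, not P.
                    × closes — contains both R and not R.
              branch 1.1.2.2 (add Q):
                (not P iff (not R implies P)): β-rule — branch into not P, (not R implies P)  //  not not P, not (not R implies P).
                  branch 1.1.2.2.1 (add not P, (not R implies P)):
                    (not R implies P): β-rule — branch into not not R  //  P.
                      branch 1.1.2.2.1.1 (add not not R):
                        ○ open, literals {P=0, Q=1, R=1}.
                      branch 1.1.2.2.1.2 (add P):
                        × closes — contains both P and not P.
                  branch 1.1.2.2.2 (add not not P, not (not R implies P)):
                    not (not R implies P): α-rule — add not R, not P.
                    × closes — contains both R and not R.
      branch 1.2 (add not (R or Q), not R):
        not (R or Q): α-rule — add not R, not Q.
        × closes — contains both Q and not Q.
  branch 2 (add R):
    ((R or Q) iff R): β-rule — branch into (R or Q), R  //  not (R or Q), not R.
      branch 2.1 (add (R or Q), R):
        (R or Q): β-rule — branch into R  //  Q.
          branch 2.1.1 (add R):
            ○ open, literals {Q=1, R=1}.
          branch 2.1.2 (add Q):
            ○ open, literals {Q=1, R=1}.
      branch 2.2 (add not (R or Q), not R):
        × closes — contains both R and not R.
10 branches closed, 6 open.
Each open branch fixes some atoms; the unmentioned ones are free. Counting distinct full assignments: branch {Q=1, R=1} (P) contributes 2 new; branch {Q=1, R=1} (P) contributes 0 new; branch {P=0, Q=1, R=1} (none free) contributes 0 new; branch {P=0, Q=1, R=1} (none free) contributes 0 new; branch {Q=1, R=1} (P) contributes 0 new; branch {Q=1, R=1} (P) contributes 0 new. Total: 2.

2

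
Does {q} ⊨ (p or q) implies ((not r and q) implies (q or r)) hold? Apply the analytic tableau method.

Initial set: {T q; F ((p or q) implies ((not r and q) implies (q or r)))}.
F ((p or q) implies ((not r and q) implies (q or r))): α-rule — add T (p or q), F ((not r and q) implies (q or r)).
F ((not r and q) implies (q or r)): α-rule — add T (not r and q), F (q or r).
T (not r and q): α-rule — add T not r, T q.
F (q or r): α-rule — add F q, F r.
× closes — contains both q and not q.
All 1 branch closes.
Every branch closed, so the premises entail the conclusion.

Yes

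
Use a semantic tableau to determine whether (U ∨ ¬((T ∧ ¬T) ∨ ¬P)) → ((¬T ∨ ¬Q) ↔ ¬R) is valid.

Assume the negation and expand:
Initial set: {¬((U ∨ ¬((T ∧ ¬T) ∨ ¬P)) → ((¬T ∨ ¬Q) ↔ ¬R))}.
¬((U ∨ ¬((T ∧ ¬T) ∨ ¬P)) → ((¬T ∨ ¬Q) ↔ ¬R)): α-rule — add (U ∨ ¬((T ∧ ¬T) ∨ ¬P)), ¬((¬T ∨ ¬Q) ↔ ¬R).
(U ∨ ¬((T ∧ ¬T) ∨ ¬P)): β-rule — branch into U  //  ¬((T ∧ ¬T) ∨ ¬P).
  branch 1 (add U):
    ¬((¬T ∨ ¬Q) ↔ ¬R): β-rule — branch into (¬T ∨ ¬Q), ¬¬R  //  ¬(¬T ∨ ¬Q), ¬R.
      branch 1.1 (add (¬T ∨ ¬Q), ¬¬R):
        (¬T ∨ ¬Q): β-rule — branch into ¬T  //  ¬Q.
          branch 1.1.1 (add ¬T):
            ○ open, literals {R=T, T=F, U=T}.
          branch 1.1.2 (add ¬Q):
            ○ open, literals {Q=F, R=T, U=T}.
      branch 1.2 (add ¬(¬T ∨ ¬Q), ¬R):
        ¬(¬T ∨ ¬Q): α-rule — add ¬¬T, ¬¬Q.
        ○ open, literals {Q=T, R=F, T=T, U=T}.
  branch 2 (add ¬((T ∧ ¬T) ∨ ¬P)):
    ¬((T ∧ ¬T) ∨ ¬P): α-rule — add ¬(T ∧ ¬T), ¬¬P.
    ¬((¬T ∨ ¬Q) ↔ ¬R): β-rule — branch into (¬T ∨ ¬Q), ¬¬R  //  ¬(¬T ∨ ¬Q), ¬R.
      branch 2.1 (add (¬T ∨ ¬Q), ¬¬R):
        ¬(T ∧ ¬T): β-rule — branch into ¬T  //  ¬¬T.
          branch 2.1.1 (add ¬T):
            (¬T ∨ ¬Q): β-rule — branch into ¬T  //  ¬Q.
              branch 2.1.1.1 (add ¬T):
                ○ open, literals {P=T, R=T, T=F}.
              branch 2.1.1.2 (add ¬Q):
                ○ open, literals {P=T, Q=F, R=T, T=F}.
          branch 2.1.2 (add ¬¬T):
            (¬T ∨ ¬Q): β-rule — branch into ¬T  //  ¬Q.
              branch 2.1.2.1 (add ¬T):
                × closes — contains both T and ¬T.
              branch 2.1.2.2 (add ¬Q):
                ○ open, literals {P=T, Q=F, R=T, T=T}.
      branch 2.2 (add ¬(¬T ∨ ¬Q), ¬R):
        ¬(¬T ∨ ¬Q): α-rule — add ¬¬T, ¬¬Q.
        ¬(T ∧ ¬T): β-rule — branch into ¬T  //  ¬¬T.
          branch 2.2.1 (add ¬T):
            × closes — contains both T and ¬T.
          branch 2.2.2 (add ¬¬T):
            ○ open, literals {P=T, Q=T, R=F, T=T}.
2 branches closed, 7 open.
An open branch gives a countermodel: R=T, T=F, U=T (unmentioned atoms arbitrary); under it the original formula is false.

Not valid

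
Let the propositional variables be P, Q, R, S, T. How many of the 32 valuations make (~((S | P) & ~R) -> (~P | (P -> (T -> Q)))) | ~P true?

Initial set: {((~((S | P) & ~R) -> (~P | (P -> (T -> Q)))) | ~P)}.
((~((S | P) & ~R) -> (~P | (P -> (T -> Q)))) | ~P): β-rule — branch into (~((S | P) & ~R) -> (~P | (P -> (T -> Q))))  //  ~P.
  branch 1 (add (~((S | P) & ~R) -> (~P | (P -> (T -> Q))))):
    (~((S | P) & ~R) -> (~P | (P -> (T -> Q)))): β-rule — branch into ~~((S | P) & ~R)  //  (~P | (P -> (T -> Q))).
      branch 1.1 (add ~~((S | P) & ~R)):
        ~~((S | P) & ~R): α-rule — add (S | P), ~R.
        (S | P): β-rule — branch into S  //  P.
          branch 1.1.1 (add S):
            ○ open, literals {R=false, S=true}.
          branch 1.1.2 (add P):
            ○ open, literals {P=true, R=false}.
      branch 1.2 (add (~P | (P -> (T -> Q)))):
        (~P | (P -> (T -> Q))): β-rule — branch into ~P  //  (P -> (T -> Q)).
          branch 1.2.1 (add ~P):
            ○ open, literals {P=false}.
          branch 1.2.2 (add (P -> (T -> Q))):
            (P -> (T -> Q)): β-rule — branch into ~P  //  (T -> Q).
              branch 1.2.2.1 (add ~P):
                ○ open, literals {P=false}.
              branch 1.2.2.2 (add (T -> Q)):
                (T -> Q): β-rule — branch into ~T  //  Q.
                  branch 1.2.2.2.1 (add ~T):
                    ○ open, literals {T=false}.
                  branch 1.2.2.2.2 (add Q):
                    ○ open, literals {Q=true}.
  branch 2 (add ~P):
    ○ open, literals {P=false}.
0 branches closed, 7 open.
Each open branch fixes some atoms; the unmentioned ones are free. Counting distinct full assignments: branch {R=false, S=true} (P, Q, T) contributes 8 new; branch {P=true, R=false} (Q, S, T) contributes 4 new; branch {P=false} (Q, R, S, T) contributes 12 new; branch {P=false} (Q, R, S, T) contributes 0 new; branch {T=false} (P, Q, R, S) contributes 4 new; branch {Q=true} (P, R, S, T) contributes 2 new; branch {P=false} (Q, R, S, T) contributes 0 new. Total: 30.

30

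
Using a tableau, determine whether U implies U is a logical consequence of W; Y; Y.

Yes

Initial set: {W; Y; Y; not (U implies U)}.
not (U implies U): α-rule — add U, not U.
× closes — contains both U and not U.
All 1 branch closes.
Every branch closed, so the premises entail the conclusion.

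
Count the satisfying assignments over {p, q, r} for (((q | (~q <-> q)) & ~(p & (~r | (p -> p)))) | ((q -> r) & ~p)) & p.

Initial set: {((((q | (~q <-> q)) & ~(p & (~r | (p -> p)))) | ((q -> r) & ~p)) & p)}.
((((q | (~q <-> q)) & ~(p & (~r | (p -> p)))) | ((q -> r) & ~p)) & p): α-rule — add (((q | (~q <-> q)) & ~(p & (~r | (p -> p)))) | ((q -> r) & ~p)), p.
(((q | (~q <-> q)) & ~(p & (~r | (p -> p)))) | ((q -> r) & ~p)): β-rule — branch into ((q | (~q <-> q)) & ~(p & (~r | (p -> p))))  //  ((q -> r) & ~p).
  branch 1 (add ((q | (~q <-> q)) & ~(p & (~r | (p -> p))))):
    ((q | (~q <-> q)) & ~(p & (~r | (p -> p)))): α-rule — add (q | (~q <-> q)), ~(p & (~r | (p -> p))).
    (q | (~q <-> q)): β-rule — branch into q  //  (~q <-> q).
      branch 1.1 (add q):
        ~(p & (~r | (p -> p))): β-rule — branch into ~p  //  ~(~r | (p -> p)).
          branch 1.1.1 (add ~p):
            × closes — contains both p and ~p.
          branch 1.1.2 (add ~(~r | (p -> p))):
            ~(~r | (p -> p)): α-rule — add ~~r, ~(p -> p).
            ~(p -> p): α-rule — add p, ~p.
            × closes — contains both p and ~p.
      branch 1.2 (add (~q <-> q)):
        ~(p & (~r | (p -> p))): β-rule — branch into ~p  //  ~(~r | (p -> p)).
          branch 1.2.1 (add ~p):
            × closes — contains both p and ~p.
          branch 1.2.2 (add ~(~r | (p -> p))):
            ~(~r | (p -> p)): α-rule — add ~~r, ~(p -> p).
            ~(p -> p): α-rule — add p, ~p.
            × closes — contains both p and ~p.
  branch 2 (add ((q -> r) & ~p)):
    ((q -> r) & ~p): α-rule — add (q -> r), ~p.
    × closes — contains both p and ~p.
All 5 branches close.
No open branches: the formula has 0 satisfying assignments.

0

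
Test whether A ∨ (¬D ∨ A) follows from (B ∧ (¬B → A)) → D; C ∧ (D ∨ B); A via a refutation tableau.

Yes

Initial set: {((B ∧ (¬B → A)) → D); (C ∧ (D ∨ B)); A; ¬(A ∨ (¬D ∨ A))}.
(C ∧ (D ∨ B)): α-rule — add C, (D ∨ B).
¬(A ∨ (¬D ∨ A)): α-rule — add ¬A, ¬(¬D ∨ A).
× closes — contains both A and ¬A.
All 1 branch closes.
Every branch closed, so the premises entail the conclusion.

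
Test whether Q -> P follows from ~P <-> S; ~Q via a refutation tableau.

Initial set: {(~P <-> S); ~Q; ~(Q -> P)}.
~(Q -> P): α-rule — add Q, ~P.
× closes — contains both Q and ~Q.
All 1 branch closes.
Every branch closed, so the premises entail the conclusion.

Yes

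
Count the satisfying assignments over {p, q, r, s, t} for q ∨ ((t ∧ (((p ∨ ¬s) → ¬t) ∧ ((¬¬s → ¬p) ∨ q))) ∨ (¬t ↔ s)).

26

Initial set: {(q ∨ ((t ∧ (((p ∨ ¬s) → ¬t) ∧ ((¬¬s → ¬p) ∨ q))) ∨ (¬t ↔ s)))}.
(q ∨ ((t ∧ (((p ∨ ¬s) → ¬t) ∧ ((¬¬s → ¬p) ∨ q))) ∨ (¬t ↔ s))): β-rule — branch into q  //  ((t ∧ (((p ∨ ¬s) → ¬t) ∧ ((¬¬s → ¬p) ∨ q))) ∨ (¬t ↔ s)).
  branch 1 (add q):
    ○ open, literals {q=T}.
  branch 2 (add ((t ∧ (((p ∨ ¬s) → ¬t) ∧ ((¬¬s → ¬p) ∨ q))) ∨ (¬t ↔ s))):
    ((t ∧ (((p ∨ ¬s) → ¬t) ∧ ((¬¬s → ¬p) ∨ q))) ∨ (¬t ↔ s)): β-rule — branch into (t ∧ (((p ∨ ¬s) → ¬t) ∧ ((¬¬s → ¬p) ∨ q)))  //  (¬t ↔ s).
      branch 2.1 (add (t ∧ (((p ∨ ¬s) → ¬t) ∧ ((¬¬s → ¬p) ∨ q)))):
        (t ∧ (((p ∨ ¬s) → ¬t) ∧ ((¬¬s → ¬p) ∨ q))): α-rule — add t, (((p ∨ ¬s) → ¬t) ∧ ((¬¬s → ¬p) ∨ q)).
        (((p ∨ ¬s) → ¬t) ∧ ((¬¬s → ¬p) ∨ q)): α-rule — add ((p ∨ ¬s) → ¬t), ((¬¬s → ¬p) ∨ q).
        ((p ∨ ¬s) → ¬t): β-rule — branch into ¬(p ∨ ¬s)  //  ¬t.
          branch 2.1.1 (add ¬(p ∨ ¬s)):
            ¬(p ∨ ¬s): α-rule — add ¬p, ¬¬s.
            ((¬¬s → ¬p) ∨ q): β-rule — branch into (¬¬s → ¬p)  //  q.
              branch 2.1.1.1 (add (¬¬s → ¬p)):
                (¬¬s → ¬p): β-rule — branch into ¬¬¬s  //  ¬p.
                  branch 2.1.1.1.1 (add ¬¬¬s):
                    ¬¬¬s: drop double negation, giving ¬s.
                    × closes — contains both s and ¬s.
                  branch 2.1.1.1.2 (add ¬p):
                    ○ open, literals {p=F, s=T, t=T}.
              branch 2.1.1.2 (add q):
                ○ open, literals {p=F, q=T, s=T, t=T}.
          branch 2.1.2 (add ¬t):
            × closes — contains both t and ¬t.
      branch 2.2 (add (¬t ↔ s)):
        (¬t ↔ s): β-rule — branch into ¬t, s  //  ¬¬t, ¬s.
          branch 2.2.1 (add ¬t, s):
            ○ open, literals {s=T, t=F}.
          branch 2.2.2 (add ¬¬t, ¬s):
            ○ open, literals {s=F, t=T}.
2 branches closed, 5 open.
Each open branch fixes some atoms; the unmentioned ones are free. Counting distinct full assignments: branch {q=T} (p, r, s, t) contributes 16 new; branch {p=F, s=T, t=T} (q, r) contributes 2 new; branch {p=F, q=T, s=T, t=T} (r) contributes 0 new; branch {s=T, t=F} (p, q, r) contributes 4 new; branch {s=F, t=T} (p, q, r) contributes 4 new. Total: 26.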